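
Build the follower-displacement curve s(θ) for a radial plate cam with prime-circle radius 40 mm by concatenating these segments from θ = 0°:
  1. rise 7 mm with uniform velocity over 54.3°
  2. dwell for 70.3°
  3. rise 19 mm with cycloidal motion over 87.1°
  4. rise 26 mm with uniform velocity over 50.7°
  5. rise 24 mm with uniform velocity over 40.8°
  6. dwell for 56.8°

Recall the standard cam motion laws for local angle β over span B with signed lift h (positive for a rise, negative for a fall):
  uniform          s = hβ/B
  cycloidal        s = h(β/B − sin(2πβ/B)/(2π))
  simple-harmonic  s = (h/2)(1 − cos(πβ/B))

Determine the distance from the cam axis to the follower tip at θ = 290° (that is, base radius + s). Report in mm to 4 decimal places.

seg 1 [0°–54.3°] uniform, h=7: full span → s += 7 → s = 7.0000
seg 2 [54.3°–124.6°] dwell: s stays 7.0000
seg 3 [124.6°–211.7°] cycloidal, h=19: full span → s += 19 → s = 26.0000
seg 4 [211.7°–262.4°] uniform, h=26: full span → s += 26 → s = 52.0000
seg 5 [262.4°–303.2°] uniform, h=24: θ=290° here. β=27.6, B=40.8. 24·27.6/40.8 = 16.2353 → s = 68.2353
radial distance = base radius + s = 40 + 68.2353 = 108.2353

108.2353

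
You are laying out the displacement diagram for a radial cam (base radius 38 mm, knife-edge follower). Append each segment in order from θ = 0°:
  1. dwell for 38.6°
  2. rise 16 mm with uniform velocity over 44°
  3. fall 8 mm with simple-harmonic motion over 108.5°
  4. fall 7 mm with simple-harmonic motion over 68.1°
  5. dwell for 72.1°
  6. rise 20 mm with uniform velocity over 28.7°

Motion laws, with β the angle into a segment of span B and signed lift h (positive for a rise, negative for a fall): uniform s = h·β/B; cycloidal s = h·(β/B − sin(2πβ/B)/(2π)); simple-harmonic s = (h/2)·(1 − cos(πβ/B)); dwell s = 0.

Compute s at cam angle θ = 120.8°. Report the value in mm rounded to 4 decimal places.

seg 1 [0°–38.6°] dwell: s stays 0.0000
seg 2 [38.6°–82.6°] uniform, h=16: full span → s += 16 → s = 16.0000
seg 3 [82.6°–191.1°] simple-harmonic, h=-8: θ=120.8° here. β=38.2, B=108.5. -8/2·(1 − cos(π·0.3521)) = -2.2073 → s = 13.7927

13.7927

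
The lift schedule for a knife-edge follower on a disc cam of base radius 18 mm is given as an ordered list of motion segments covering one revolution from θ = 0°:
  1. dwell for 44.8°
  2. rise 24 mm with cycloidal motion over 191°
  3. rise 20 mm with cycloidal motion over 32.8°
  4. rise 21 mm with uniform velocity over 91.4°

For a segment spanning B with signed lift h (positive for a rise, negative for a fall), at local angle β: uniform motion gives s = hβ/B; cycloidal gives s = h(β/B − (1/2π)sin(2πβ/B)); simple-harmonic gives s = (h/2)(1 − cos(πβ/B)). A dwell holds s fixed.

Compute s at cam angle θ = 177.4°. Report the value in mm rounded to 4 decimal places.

seg 1 [0°–44.8°] dwell: s stays 0.0000
seg 2 [44.8°–235.8°] cycloidal, h=24: θ=177.4° here. β=132.6, B=191. 24·(0.6942 − sin(2π·0.6942)/(2π)) = 20.2495 → s = 20.2495

20.2495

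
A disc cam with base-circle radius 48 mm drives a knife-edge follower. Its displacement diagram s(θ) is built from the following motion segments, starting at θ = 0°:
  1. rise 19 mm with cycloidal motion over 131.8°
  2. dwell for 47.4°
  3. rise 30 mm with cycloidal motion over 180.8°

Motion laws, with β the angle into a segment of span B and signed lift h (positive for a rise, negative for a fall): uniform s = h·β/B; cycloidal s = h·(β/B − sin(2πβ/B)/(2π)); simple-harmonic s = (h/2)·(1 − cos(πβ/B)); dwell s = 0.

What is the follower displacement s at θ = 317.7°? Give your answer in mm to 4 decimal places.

seg 1 [0°–131.8°] cycloidal, h=19: full span → s += 19 → s = 19.0000
seg 2 [131.8°–179.2°] dwell: s stays 19.0000
seg 3 [179.2°–360°] cycloidal, h=30: θ=317.7° here. β=138.5, B=180.8. 30·(0.7660 − sin(2π·0.7660)/(2π)) = 27.7316 → s = 46.7316

46.7316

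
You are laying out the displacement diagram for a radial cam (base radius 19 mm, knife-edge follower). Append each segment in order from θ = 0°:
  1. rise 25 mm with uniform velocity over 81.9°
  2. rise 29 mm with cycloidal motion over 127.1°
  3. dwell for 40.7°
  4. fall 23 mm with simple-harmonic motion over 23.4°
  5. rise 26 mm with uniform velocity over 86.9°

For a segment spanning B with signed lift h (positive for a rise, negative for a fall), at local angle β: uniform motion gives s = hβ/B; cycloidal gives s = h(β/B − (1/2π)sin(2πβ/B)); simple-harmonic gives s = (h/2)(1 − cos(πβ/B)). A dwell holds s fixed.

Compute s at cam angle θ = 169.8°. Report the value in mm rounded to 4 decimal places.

seg 1 [0°–81.9°] uniform, h=25: full span → s += 25 → s = 25.0000
seg 2 [81.9°–209°] cycloidal, h=29: θ=169.8° here. β=87.9, B=127.1. 29·(0.6916 − sin(2π·0.6916)/(2π)) = 24.3639 → s = 49.3639

49.3639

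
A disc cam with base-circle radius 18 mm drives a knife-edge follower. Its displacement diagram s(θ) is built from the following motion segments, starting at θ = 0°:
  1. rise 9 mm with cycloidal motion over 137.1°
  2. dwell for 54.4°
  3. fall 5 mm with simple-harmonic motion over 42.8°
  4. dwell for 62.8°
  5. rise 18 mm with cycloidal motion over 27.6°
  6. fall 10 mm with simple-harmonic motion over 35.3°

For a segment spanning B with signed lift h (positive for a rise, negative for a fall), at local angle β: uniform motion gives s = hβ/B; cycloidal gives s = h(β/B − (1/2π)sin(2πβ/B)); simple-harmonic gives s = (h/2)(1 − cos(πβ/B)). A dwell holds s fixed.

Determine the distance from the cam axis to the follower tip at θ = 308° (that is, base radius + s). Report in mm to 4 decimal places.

seg 1 [0°–137.1°] cycloidal, h=9: full span → s += 9 → s = 9.0000
seg 2 [137.1°–191.5°] dwell: s stays 9.0000
seg 3 [191.5°–234.3°] simple-harmonic, h=-5: full span → s += -5 → s = 4.0000
seg 4 [234.3°–297.1°] dwell: s stays 4.0000
seg 5 [297.1°–324.7°] cycloidal, h=18: θ=308° here. β=10.9, B=27.6. 18·(0.3949 − sin(2π·0.3949)/(2π)) = 5.3518 → s = 9.3518
radial distance = base radius + s = 18 + 9.3518 = 27.3518

27.3518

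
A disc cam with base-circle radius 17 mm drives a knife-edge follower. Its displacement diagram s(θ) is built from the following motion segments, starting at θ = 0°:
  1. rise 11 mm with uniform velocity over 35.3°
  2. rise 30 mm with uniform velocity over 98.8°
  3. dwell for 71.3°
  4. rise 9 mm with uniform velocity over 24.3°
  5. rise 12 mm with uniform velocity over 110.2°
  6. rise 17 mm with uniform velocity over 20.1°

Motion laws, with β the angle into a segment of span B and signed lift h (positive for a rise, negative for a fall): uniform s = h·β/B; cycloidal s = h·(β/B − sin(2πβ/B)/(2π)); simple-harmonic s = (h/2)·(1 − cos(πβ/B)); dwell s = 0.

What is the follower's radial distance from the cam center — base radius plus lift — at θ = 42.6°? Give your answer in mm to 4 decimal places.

seg 1 [0°–35.3°] uniform, h=11: full span → s += 11 → s = 11.0000
seg 2 [35.3°–134.1°] uniform, h=30: θ=42.6° here. β=7.3, B=98.8. 30·7.3/98.8 = 2.2166 → s = 13.2166
radial distance = base radius + s = 17 + 13.2166 = 30.2166

30.2166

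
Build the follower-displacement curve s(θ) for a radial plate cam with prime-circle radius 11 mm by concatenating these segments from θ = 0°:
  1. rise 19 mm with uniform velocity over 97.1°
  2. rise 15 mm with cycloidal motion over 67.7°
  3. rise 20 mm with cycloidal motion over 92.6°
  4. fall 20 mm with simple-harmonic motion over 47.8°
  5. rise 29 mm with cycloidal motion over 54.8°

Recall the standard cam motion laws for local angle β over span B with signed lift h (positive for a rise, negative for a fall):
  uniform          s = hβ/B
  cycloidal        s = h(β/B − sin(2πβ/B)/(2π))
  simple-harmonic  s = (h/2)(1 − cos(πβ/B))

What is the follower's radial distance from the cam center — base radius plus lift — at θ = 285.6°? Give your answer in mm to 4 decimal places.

seg 1 [0°–97.1°] uniform, h=19: full span → s += 19 → s = 19.0000
seg 2 [97.1°–164.8°] cycloidal, h=15: full span → s += 15 → s = 34.0000
seg 3 [164.8°–257.4°] cycloidal, h=20: full span → s += 20 → s = 54.0000
seg 4 [257.4°–305.2°] simple-harmonic, h=-20: θ=285.6° here. β=28.2, B=47.8. -20/2·(1 − cos(π·0.5900)) = -12.7886 → s = 41.2114
radial distance = base radius + s = 11 + 41.2114 = 52.2114

52.2114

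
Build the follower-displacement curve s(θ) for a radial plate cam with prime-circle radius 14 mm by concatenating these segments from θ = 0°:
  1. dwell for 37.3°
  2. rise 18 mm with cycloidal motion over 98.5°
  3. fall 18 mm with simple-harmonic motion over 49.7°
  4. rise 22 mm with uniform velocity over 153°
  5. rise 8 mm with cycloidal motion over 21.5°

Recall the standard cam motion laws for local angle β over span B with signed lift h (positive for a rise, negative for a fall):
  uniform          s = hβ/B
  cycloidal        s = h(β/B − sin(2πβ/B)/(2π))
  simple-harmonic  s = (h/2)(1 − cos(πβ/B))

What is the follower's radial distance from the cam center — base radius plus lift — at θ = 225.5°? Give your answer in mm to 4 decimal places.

seg 1 [0°–37.3°] dwell: s stays 0.0000
seg 2 [37.3°–135.8°] cycloidal, h=18: full span → s += 18 → s = 18.0000
seg 3 [135.8°–185.5°] simple-harmonic, h=-18: full span → s += -18 → s = 0.0000
seg 4 [185.5°–338.5°] uniform, h=22: θ=225.5° here. β=40, B=153. 22·40/153 = 5.7516 → s = 5.7516
radial distance = base radius + s = 14 + 5.7516 = 19.7516

19.7516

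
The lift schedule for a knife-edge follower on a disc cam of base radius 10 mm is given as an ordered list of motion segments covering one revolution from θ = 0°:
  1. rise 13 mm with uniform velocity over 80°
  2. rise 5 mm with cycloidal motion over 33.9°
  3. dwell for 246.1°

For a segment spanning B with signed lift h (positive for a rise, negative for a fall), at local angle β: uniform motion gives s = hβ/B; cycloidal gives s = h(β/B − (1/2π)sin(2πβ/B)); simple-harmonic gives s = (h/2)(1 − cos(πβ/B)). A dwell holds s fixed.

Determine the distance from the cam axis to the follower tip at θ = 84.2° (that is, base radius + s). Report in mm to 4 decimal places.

seg 1 [0°–80°] uniform, h=13: full span → s += 13 → s = 13.0000
seg 2 [80°–113.9°] cycloidal, h=5: θ=84.2° here. β=4.2, B=33.9. 5·(0.1239 − sin(2π·0.1239)/(2π)) = 0.0607 → s = 13.0607
radial distance = base radius + s = 10 + 13.0607 = 23.0607

23.0607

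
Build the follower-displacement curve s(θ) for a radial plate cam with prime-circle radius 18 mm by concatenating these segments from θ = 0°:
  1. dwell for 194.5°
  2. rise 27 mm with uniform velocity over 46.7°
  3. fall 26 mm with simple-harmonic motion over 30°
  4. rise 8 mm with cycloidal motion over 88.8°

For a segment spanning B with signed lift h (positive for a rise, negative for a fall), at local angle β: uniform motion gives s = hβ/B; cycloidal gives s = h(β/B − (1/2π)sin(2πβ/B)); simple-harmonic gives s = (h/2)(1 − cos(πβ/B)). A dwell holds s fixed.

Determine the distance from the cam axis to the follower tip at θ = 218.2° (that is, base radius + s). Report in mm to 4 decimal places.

seg 1 [0°–194.5°] dwell: s stays 0.0000
seg 2 [194.5°–241.2°] uniform, h=27: θ=218.2° here. β=23.7, B=46.7. 27·23.7/46.7 = 13.7024 → s = 13.7024
radial distance = base radius + s = 18 + 13.7024 = 31.7024

31.7024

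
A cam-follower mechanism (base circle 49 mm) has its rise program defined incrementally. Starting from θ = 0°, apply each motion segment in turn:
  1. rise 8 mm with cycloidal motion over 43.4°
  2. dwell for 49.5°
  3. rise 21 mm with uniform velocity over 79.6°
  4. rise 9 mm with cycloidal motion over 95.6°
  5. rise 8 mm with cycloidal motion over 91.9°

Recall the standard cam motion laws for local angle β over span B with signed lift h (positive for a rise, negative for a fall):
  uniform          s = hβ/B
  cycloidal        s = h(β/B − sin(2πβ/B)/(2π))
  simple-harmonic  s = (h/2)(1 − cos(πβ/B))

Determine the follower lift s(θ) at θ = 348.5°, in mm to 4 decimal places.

seg 1 [0°–43.4°] cycloidal, h=8: full span → s += 8 → s = 8.0000
seg 2 [43.4°–92.9°] dwell: s stays 8.0000
seg 3 [92.9°–172.5°] uniform, h=21: full span → s += 21 → s = 29.0000
seg 4 [172.5°–268.1°] cycloidal, h=9: full span → s += 9 → s = 38.0000
seg 5 [268.1°–360°] cycloidal, h=8: θ=348.5° here. β=80.4, B=91.9. 8·(0.8749 − sin(2π·0.8749)/(2π)) = 7.9000 → s = 45.9000

45.9000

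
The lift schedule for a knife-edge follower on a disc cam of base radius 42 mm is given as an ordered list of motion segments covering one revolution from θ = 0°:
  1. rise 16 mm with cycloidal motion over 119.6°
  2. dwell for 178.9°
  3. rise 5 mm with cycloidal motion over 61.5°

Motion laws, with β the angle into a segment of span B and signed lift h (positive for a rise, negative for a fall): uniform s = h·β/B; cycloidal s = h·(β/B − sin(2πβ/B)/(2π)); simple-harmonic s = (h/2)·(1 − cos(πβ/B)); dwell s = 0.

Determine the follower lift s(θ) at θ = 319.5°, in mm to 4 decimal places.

seg 1 [0°–119.6°] cycloidal, h=16: full span → s += 16 → s = 16.0000
seg 2 [119.6°–298.5°] dwell: s stays 16.0000
seg 3 [298.5°–360°] cycloidal, h=5: θ=319.5° here. β=21, B=61.5. 5·(0.3415 − sin(2π·0.3415)/(2π)) = 1.0394 → s = 17.0394

17.0394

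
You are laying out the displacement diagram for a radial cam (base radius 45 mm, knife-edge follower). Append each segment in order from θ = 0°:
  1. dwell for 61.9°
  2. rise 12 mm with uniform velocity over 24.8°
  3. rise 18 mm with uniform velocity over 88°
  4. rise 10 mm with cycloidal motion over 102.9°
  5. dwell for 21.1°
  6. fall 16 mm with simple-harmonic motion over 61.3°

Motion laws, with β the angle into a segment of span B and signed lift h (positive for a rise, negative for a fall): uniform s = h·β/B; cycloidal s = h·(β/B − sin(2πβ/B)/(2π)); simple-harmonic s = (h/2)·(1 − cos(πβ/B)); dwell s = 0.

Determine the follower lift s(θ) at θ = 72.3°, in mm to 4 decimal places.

seg 1 [0°–61.9°] dwell: s stays 0.0000
seg 2 [61.9°–86.7°] uniform, h=12: θ=72.3° here. β=10.4, B=24.8. 12·10.4/24.8 = 5.0323 → s = 5.0323

5.0323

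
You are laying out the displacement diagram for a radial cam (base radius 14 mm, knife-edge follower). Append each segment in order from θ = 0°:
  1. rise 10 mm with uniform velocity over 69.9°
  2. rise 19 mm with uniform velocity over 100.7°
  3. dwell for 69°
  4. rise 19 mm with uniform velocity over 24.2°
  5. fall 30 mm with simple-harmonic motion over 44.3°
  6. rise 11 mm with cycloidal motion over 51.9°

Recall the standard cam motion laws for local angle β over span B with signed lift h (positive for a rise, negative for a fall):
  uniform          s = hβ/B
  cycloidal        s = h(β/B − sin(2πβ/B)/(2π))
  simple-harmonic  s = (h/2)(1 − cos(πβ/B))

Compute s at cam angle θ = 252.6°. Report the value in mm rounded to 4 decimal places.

seg 1 [0°–69.9°] uniform, h=10: full span → s += 10 → s = 10.0000
seg 2 [69.9°–170.6°] uniform, h=19: full span → s += 19 → s = 29.0000
seg 3 [170.6°–239.6°] dwell: s stays 29.0000
seg 4 [239.6°–263.8°] uniform, h=19: θ=252.6° here. β=13, B=24.2. 19·13/24.2 = 10.2066 → s = 39.2066

39.2066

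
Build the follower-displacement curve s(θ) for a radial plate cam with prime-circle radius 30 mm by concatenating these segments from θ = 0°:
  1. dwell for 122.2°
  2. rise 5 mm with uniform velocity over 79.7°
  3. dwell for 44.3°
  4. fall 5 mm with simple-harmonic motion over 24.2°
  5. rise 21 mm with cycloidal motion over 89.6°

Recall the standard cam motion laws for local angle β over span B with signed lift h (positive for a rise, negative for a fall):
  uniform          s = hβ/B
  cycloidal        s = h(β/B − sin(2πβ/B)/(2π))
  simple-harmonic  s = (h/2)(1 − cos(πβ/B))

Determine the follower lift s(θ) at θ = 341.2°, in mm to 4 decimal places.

seg 1 [0°–122.2°] dwell: s stays 0.0000
seg 2 [122.2°–201.9°] uniform, h=5: full span → s += 5 → s = 5.0000
seg 3 [201.9°–246.2°] dwell: s stays 5.0000
seg 4 [246.2°–270.4°] simple-harmonic, h=-5: full span → s += -5 → s = 0.0000
seg 5 [270.4°–360°] cycloidal, h=21: θ=341.2° here. β=70.8, B=89.6. 21·(0.7902 − sin(2π·0.7902)/(2π)) = 19.8301 → s = 19.8301

19.8301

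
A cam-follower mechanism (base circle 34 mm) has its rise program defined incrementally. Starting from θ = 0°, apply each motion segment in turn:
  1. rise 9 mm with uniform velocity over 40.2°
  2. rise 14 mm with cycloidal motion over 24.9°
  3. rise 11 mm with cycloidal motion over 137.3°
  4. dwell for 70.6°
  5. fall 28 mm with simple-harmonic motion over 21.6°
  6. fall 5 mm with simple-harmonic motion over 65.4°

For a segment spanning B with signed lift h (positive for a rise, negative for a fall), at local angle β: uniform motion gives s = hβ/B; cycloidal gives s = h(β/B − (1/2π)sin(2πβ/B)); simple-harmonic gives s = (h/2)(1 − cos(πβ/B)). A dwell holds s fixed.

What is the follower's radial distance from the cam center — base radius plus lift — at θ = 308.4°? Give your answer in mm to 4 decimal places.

seg 1 [0°–40.2°] uniform, h=9: full span → s += 9 → s = 9.0000
seg 2 [40.2°–65.1°] cycloidal, h=14: full span → s += 14 → s = 23.0000
seg 3 [65.1°–202.4°] cycloidal, h=11: full span → s += 11 → s = 34.0000
seg 4 [202.4°–273°] dwell: s stays 34.0000
seg 5 [273°–294.6°] simple-harmonic, h=-28: full span → s += -28 → s = 6.0000
seg 6 [294.6°–360°] simple-harmonic, h=-5: θ=308.4° here. β=13.8, B=65.4. -5/2·(1 − cos(π·0.2110)) = -0.5295 → s = 5.4705
radial distance = base radius + s = 34 + 5.4705 = 39.4705

39.4705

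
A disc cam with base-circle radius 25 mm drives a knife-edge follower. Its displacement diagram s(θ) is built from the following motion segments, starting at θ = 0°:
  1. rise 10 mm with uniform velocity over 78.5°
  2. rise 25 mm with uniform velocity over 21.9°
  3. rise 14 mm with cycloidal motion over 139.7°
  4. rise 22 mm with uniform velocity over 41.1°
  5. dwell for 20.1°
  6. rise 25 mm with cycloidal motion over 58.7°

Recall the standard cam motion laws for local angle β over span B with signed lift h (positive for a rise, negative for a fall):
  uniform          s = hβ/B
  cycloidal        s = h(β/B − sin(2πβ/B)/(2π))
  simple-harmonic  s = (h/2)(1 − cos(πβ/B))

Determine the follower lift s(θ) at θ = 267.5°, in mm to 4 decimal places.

seg 1 [0°–78.5°] uniform, h=10: full span → s += 10 → s = 10.0000
seg 2 [78.5°–100.4°] uniform, h=25: full span → s += 25 → s = 35.0000
seg 3 [100.4°–240.1°] cycloidal, h=14: full span → s += 14 → s = 49.0000
seg 4 [240.1°–281.2°] uniform, h=22: θ=267.5° here. β=27.4, B=41.1. 22·27.4/41.1 = 14.6667 → s = 63.6667

63.6667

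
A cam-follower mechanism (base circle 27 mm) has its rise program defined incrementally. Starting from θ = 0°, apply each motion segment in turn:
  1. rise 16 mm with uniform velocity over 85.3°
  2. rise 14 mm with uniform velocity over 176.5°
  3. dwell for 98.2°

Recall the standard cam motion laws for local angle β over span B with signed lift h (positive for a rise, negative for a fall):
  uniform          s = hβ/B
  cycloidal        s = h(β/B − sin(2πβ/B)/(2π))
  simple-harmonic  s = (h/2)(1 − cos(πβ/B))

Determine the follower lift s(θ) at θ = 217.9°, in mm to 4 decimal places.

seg 1 [0°–85.3°] uniform, h=16: full span → s += 16 → s = 16.0000
seg 2 [85.3°–261.8°] uniform, h=14: θ=217.9° here. β=132.6, B=176.5. 14·132.6/176.5 = 10.5178 → s = 26.5178

26.5178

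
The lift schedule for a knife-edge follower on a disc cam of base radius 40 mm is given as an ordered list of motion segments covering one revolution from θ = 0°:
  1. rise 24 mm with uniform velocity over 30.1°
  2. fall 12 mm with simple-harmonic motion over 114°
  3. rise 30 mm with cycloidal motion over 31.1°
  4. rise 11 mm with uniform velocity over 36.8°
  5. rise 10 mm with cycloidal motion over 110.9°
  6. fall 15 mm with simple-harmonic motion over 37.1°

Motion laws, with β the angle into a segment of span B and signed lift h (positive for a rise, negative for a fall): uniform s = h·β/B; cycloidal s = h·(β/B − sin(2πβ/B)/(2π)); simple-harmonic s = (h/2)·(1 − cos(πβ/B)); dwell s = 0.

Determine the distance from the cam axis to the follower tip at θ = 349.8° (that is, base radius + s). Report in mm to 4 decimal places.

seg 1 [0°–30.1°] uniform, h=24: full span → s += 24 → s = 24.0000
seg 2 [30.1°–144.1°] simple-harmonic, h=-12: full span → s += -12 → s = 12.0000
seg 3 [144.1°–175.2°] cycloidal, h=30: full span → s += 30 → s = 42.0000
seg 4 [175.2°–212°] uniform, h=11: full span → s += 11 → s = 53.0000
seg 5 [212°–322.9°] cycloidal, h=10: full span → s += 10 → s = 63.0000
seg 6 [322.9°–360°] simple-harmonic, h=-15: θ=349.8° here. β=26.9, B=37.1. -15/2·(1 − cos(π·0.7251)) = -12.3721 → s = 50.6279
radial distance = base radius + s = 40 + 50.6279 = 90.6279

90.6279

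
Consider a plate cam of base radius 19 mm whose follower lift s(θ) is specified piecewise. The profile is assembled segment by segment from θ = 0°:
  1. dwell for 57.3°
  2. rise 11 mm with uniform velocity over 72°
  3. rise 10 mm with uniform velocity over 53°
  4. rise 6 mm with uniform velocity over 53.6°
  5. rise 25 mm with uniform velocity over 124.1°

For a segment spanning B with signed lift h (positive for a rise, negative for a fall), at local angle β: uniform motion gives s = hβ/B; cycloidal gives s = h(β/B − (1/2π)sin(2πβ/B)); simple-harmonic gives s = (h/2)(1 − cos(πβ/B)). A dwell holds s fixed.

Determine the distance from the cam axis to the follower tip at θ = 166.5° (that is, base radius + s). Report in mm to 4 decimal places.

seg 1 [0°–57.3°] dwell: s stays 0.0000
seg 2 [57.3°–129.3°] uniform, h=11: full span → s += 11 → s = 11.0000
seg 3 [129.3°–182.3°] uniform, h=10: θ=166.5° here. β=37.2, B=53. 10·37.2/53 = 7.0189 → s = 18.0189
radial distance = base radius + s = 19 + 18.0189 = 37.0189

37.0189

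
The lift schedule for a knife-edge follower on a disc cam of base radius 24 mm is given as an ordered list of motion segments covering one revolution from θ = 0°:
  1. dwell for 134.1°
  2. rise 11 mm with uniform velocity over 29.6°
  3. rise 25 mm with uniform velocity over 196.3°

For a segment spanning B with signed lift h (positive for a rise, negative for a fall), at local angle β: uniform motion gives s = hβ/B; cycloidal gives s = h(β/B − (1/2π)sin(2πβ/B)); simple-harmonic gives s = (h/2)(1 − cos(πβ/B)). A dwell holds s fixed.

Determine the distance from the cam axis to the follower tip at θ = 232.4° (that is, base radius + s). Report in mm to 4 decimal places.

seg 1 [0°–134.1°] dwell: s stays 0.0000
seg 2 [134.1°–163.7°] uniform, h=11: full span → s += 11 → s = 11.0000
seg 3 [163.7°–360°] uniform, h=25: θ=232.4° here. β=68.7, B=196.3. 25·68.7/196.3 = 8.7494 → s = 19.7494
radial distance = base radius + s = 24 + 19.7494 = 43.7494

43.7494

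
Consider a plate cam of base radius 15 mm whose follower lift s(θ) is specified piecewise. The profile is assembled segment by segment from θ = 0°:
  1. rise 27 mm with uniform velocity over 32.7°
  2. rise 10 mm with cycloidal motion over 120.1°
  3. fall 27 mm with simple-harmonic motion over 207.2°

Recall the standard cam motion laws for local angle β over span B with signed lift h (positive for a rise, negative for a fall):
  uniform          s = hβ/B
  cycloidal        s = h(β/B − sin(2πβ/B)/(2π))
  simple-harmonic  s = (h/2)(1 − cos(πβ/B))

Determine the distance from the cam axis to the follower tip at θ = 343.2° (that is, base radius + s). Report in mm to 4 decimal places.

seg 1 [0°–32.7°] uniform, h=27: full span → s += 27 → s = 27.0000
seg 2 [32.7°–152.8°] cycloidal, h=10: full span → s += 10 → s = 37.0000
seg 3 [152.8°–360°] simple-harmonic, h=-27: θ=343.2° here. β=190.4, B=207.2. -27/2·(1 − cos(π·0.9189)) = -26.5644 → s = 10.4356
radial distance = base radius + s = 15 + 10.4356 = 25.4356

25.4356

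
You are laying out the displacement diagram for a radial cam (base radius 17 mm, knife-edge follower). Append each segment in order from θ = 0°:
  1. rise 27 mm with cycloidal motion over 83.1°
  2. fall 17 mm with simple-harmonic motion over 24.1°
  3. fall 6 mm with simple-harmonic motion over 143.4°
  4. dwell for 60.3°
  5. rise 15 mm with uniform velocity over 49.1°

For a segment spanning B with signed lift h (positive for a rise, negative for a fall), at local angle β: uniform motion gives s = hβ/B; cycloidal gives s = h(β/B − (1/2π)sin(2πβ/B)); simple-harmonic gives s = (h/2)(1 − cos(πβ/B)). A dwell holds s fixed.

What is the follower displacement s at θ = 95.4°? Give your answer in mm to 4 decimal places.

seg 1 [0°–83.1°] cycloidal, h=27: full span → s += 27 → s = 27.0000
seg 2 [83.1°–107.2°] simple-harmonic, h=-17: θ=95.4° here. β=12.3, B=24.1. -17/2·(1 − cos(π·0.5104)) = -8.7770 → s = 18.2230

18.2230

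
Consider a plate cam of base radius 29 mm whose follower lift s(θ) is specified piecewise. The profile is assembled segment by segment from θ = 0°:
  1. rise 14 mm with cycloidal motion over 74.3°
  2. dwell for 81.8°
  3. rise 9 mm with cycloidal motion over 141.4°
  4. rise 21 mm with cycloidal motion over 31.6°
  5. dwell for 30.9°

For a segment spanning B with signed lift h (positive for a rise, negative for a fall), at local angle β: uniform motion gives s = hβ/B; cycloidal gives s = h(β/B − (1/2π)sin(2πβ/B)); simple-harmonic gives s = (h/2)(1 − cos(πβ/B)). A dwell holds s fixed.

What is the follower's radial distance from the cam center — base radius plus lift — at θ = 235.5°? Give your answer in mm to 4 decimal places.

seg 1 [0°–74.3°] cycloidal, h=14: full span → s += 14 → s = 14.0000
seg 2 [74.3°–156.1°] dwell: s stays 14.0000
seg 3 [156.1°–297.5°] cycloidal, h=9: θ=235.5° here. β=79.4, B=141.4. 9·(0.5615 − sin(2π·0.5615)/(2π)) = 5.5938 → s = 19.5938
radial distance = base radius + s = 29 + 19.5938 = 48.5938

48.5938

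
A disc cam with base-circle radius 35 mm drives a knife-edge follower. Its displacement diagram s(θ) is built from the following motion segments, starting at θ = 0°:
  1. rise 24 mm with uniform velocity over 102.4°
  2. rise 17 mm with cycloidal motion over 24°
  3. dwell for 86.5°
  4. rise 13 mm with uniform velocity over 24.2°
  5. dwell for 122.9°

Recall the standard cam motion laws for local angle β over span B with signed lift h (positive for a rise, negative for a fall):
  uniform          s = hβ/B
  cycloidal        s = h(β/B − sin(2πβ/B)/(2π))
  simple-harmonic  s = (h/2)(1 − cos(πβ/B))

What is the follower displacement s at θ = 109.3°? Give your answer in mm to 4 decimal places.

seg 1 [0°–102.4°] uniform, h=24: full span → s += 24 → s = 24.0000
seg 2 [102.4°–126.4°] cycloidal, h=17: θ=109.3° here. β=6.9, B=24. 17·(0.2875 − sin(2π·0.2875)/(2π)) = 2.2566 → s = 26.2566

26.2566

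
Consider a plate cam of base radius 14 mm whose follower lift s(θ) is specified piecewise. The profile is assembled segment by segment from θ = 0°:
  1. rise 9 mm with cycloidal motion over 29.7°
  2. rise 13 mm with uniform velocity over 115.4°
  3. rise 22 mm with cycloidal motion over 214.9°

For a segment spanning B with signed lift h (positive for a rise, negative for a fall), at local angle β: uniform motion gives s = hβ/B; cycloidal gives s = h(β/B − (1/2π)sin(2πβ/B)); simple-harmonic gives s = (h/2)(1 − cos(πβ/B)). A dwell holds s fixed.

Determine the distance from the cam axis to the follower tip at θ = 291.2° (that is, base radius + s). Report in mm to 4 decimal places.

seg 1 [0°–29.7°] cycloidal, h=9: full span → s += 9 → s = 9.0000
seg 2 [29.7°–145.1°] uniform, h=13: full span → s += 13 → s = 22.0000
seg 3 [145.1°–360°] cycloidal, h=22: θ=291.2° here. β=146.1, B=214.9. 22·(0.6799 − sin(2π·0.6799)/(2π)) = 18.1235 → s = 40.1235
radial distance = base radius + s = 14 + 40.1235 = 54.1235

54.1235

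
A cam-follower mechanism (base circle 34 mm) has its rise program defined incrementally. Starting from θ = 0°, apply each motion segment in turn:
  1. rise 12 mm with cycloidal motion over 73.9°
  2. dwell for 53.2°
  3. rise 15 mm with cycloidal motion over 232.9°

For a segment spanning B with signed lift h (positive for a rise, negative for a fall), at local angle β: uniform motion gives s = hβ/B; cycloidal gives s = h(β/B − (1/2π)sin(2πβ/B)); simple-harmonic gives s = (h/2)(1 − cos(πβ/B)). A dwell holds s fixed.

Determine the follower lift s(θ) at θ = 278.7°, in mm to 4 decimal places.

seg 1 [0°–73.9°] cycloidal, h=12: full span → s += 12 → s = 12.0000
seg 2 [73.9°–127.1°] dwell: s stays 12.0000
seg 3 [127.1°–360°] cycloidal, h=15: θ=278.7° here. β=151.6, B=232.9. 15·(0.6509 − sin(2π·0.6509)/(2π)) = 11.7033 → s = 23.7033

23.7033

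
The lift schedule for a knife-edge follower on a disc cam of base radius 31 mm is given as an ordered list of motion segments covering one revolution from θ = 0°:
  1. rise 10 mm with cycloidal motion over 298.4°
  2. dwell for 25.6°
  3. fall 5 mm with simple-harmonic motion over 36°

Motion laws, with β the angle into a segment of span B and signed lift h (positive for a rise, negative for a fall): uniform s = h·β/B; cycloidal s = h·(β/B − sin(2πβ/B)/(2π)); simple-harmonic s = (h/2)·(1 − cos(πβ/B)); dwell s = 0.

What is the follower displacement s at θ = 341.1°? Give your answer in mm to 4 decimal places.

seg 1 [0°–298.4°] cycloidal, h=10: full span → s += 10 → s = 10.0000
seg 2 [298.4°–324°] dwell: s stays 10.0000
seg 3 [324°–360°] simple-harmonic, h=-5: θ=341.1° here. β=17.1, B=36. -5/2·(1 − cos(π·0.4750)) = -2.3039 → s = 7.6961

7.6961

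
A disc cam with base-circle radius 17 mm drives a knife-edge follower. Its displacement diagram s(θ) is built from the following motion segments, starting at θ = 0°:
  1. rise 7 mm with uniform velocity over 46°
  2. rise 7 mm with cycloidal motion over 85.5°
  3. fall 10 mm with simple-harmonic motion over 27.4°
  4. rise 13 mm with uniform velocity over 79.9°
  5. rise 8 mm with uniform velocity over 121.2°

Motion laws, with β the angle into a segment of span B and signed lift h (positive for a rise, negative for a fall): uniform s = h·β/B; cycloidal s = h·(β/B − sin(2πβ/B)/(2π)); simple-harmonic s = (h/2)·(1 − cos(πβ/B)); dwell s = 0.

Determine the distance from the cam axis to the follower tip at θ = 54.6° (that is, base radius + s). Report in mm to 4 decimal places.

seg 1 [0°–46°] uniform, h=7: full span → s += 7 → s = 7.0000
seg 2 [46°–131.5°] cycloidal, h=7: θ=54.6° here. β=8.6, B=85.5. 7·(0.1006 − sin(2π·0.1006)/(2π)) = 0.0459 → s = 7.0459
radial distance = base radius + s = 17 + 7.0459 = 24.0459

24.0459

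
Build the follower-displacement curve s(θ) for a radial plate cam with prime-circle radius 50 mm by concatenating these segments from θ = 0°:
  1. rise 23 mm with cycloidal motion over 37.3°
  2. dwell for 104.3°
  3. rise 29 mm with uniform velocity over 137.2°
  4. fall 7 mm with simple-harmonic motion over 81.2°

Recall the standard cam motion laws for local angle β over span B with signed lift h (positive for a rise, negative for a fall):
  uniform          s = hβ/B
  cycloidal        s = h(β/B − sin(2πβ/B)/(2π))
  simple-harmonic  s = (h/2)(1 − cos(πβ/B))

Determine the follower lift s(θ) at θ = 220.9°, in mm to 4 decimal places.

seg 1 [0°–37.3°] cycloidal, h=23: full span → s += 23 → s = 23.0000
seg 2 [37.3°–141.6°] dwell: s stays 23.0000
seg 3 [141.6°–278.8°] uniform, h=29: θ=220.9° here. β=79.3, B=137.2. 29·79.3/137.2 = 16.7617 → s = 39.7617

39.7617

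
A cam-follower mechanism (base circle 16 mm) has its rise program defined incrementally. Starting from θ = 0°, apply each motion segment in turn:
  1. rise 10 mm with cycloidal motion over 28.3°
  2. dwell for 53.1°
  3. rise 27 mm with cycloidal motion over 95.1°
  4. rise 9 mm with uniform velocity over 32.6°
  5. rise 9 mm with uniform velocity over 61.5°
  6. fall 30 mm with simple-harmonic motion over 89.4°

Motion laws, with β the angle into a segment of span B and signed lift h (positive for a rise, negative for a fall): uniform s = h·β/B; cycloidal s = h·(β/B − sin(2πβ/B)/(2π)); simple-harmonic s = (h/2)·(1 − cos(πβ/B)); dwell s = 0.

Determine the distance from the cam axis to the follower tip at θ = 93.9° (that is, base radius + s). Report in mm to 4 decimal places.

seg 1 [0°–28.3°] cycloidal, h=10: full span → s += 10 → s = 10.0000
seg 2 [28.3°–81.4°] dwell: s stays 10.0000
seg 3 [81.4°–176.5°] cycloidal, h=27: θ=93.9° here. β=12.5, B=95.1. 27·(0.1314 − sin(2π·0.1314)/(2π)) = 0.3899 → s = 10.3899
radial distance = base radius + s = 16 + 10.3899 = 26.3899

26.3899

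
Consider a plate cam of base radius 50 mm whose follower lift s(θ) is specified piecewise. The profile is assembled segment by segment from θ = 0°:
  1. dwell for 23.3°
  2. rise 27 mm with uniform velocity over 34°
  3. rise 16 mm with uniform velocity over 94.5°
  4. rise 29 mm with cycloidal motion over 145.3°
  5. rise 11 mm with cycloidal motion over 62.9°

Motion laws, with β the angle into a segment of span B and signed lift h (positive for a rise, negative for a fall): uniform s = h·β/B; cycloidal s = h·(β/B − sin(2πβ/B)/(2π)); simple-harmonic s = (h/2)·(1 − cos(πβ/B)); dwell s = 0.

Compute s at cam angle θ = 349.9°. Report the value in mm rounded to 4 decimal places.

seg 1 [0°–23.3°] dwell: s stays 0.0000
seg 2 [23.3°–57.3°] uniform, h=27: full span → s += 27 → s = 27.0000
seg 3 [57.3°–151.8°] uniform, h=16: full span → s += 16 → s = 43.0000
seg 4 [151.8°–297.1°] cycloidal, h=29: full span → s += 29 → s = 72.0000
seg 5 [297.1°–360°] cycloidal, h=11: θ=349.9° here. β=52.8, B=62.9. 11·(0.8394 − sin(2π·0.8394)/(2π)) = 10.7152 → s = 82.7152

82.7152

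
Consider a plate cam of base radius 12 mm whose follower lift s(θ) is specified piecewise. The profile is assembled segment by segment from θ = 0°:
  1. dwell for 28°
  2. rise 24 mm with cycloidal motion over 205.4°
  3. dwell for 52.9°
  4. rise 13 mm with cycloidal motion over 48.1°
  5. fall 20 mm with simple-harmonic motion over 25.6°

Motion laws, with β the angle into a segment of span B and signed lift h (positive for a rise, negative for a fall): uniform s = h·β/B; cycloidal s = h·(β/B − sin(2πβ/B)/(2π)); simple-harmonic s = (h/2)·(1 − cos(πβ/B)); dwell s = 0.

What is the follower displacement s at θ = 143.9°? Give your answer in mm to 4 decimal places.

seg 1 [0°–28°] dwell: s stays 0.0000
seg 2 [28°–233.4°] cycloidal, h=24: θ=143.9° here. β=115.9, B=205.4. 24·(0.5643 − sin(2π·0.5643)/(2π)) = 15.0431 → s = 15.0431

15.0431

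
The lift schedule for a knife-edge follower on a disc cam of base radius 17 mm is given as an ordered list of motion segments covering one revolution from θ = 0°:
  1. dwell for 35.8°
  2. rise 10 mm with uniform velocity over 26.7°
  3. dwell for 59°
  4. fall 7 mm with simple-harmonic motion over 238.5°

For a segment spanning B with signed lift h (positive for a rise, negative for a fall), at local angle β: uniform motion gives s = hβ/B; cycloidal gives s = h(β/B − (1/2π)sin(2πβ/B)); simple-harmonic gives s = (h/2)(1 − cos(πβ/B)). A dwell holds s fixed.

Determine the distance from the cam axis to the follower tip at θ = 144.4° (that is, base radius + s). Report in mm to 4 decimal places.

seg 1 [0°–35.8°] dwell: s stays 0.0000
seg 2 [35.8°–62.5°] uniform, h=10: full span → s += 10 → s = 10.0000
seg 3 [62.5°–121.5°] dwell: s stays 10.0000
seg 4 [121.5°–360°] simple-harmonic, h=-7: θ=144.4° here. β=22.9, B=238.5. -7/2·(1 − cos(π·0.0960)) = -0.1580 → s = 9.8420
radial distance = base radius + s = 17 + 9.8420 = 26.8420

26.8420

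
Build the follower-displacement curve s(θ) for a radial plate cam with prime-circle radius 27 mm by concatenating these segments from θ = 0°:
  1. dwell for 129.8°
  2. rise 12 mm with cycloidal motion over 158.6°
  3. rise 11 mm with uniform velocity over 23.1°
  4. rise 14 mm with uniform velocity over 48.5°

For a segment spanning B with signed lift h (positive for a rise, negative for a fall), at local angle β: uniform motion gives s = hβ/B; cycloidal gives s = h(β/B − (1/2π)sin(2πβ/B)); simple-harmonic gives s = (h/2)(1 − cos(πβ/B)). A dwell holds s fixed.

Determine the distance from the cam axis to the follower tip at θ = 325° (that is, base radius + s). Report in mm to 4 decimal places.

seg 1 [0°–129.8°] dwell: s stays 0.0000
seg 2 [129.8°–288.4°] cycloidal, h=12: full span → s += 12 → s = 12.0000
seg 3 [288.4°–311.5°] uniform, h=11: full span → s += 11 → s = 23.0000
seg 4 [311.5°–360°] uniform, h=14: θ=325° here. β=13.5, B=48.5. 14·13.5/48.5 = 3.8969 → s = 26.8969
radial distance = base radius + s = 27 + 26.8969 = 53.8969

53.8969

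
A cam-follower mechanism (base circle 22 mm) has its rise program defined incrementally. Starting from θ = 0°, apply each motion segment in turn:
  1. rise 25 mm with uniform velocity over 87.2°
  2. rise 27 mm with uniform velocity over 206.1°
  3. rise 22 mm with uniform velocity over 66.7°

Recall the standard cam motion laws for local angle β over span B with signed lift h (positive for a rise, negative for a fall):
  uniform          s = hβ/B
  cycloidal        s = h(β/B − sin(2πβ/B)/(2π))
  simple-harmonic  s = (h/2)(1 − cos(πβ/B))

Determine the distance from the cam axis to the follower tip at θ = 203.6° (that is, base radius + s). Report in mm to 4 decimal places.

seg 1 [0°–87.2°] uniform, h=25: full span → s += 25 → s = 25.0000
seg 2 [87.2°–293.3°] uniform, h=27: θ=203.6° here. β=116.4, B=206.1. 27·116.4/206.1 = 15.2489 → s = 40.2489
radial distance = base radius + s = 22 + 40.2489 = 62.2489

62.2489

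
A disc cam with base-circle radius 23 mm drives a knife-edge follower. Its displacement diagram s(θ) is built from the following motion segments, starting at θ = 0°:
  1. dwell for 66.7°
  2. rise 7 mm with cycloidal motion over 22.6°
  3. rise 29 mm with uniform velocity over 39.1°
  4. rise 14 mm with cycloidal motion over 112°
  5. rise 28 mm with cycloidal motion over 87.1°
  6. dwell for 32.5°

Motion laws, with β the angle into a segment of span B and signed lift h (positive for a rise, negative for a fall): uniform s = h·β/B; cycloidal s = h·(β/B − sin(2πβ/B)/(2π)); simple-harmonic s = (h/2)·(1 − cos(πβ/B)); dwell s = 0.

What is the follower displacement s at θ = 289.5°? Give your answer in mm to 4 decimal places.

seg 1 [0°–66.7°] dwell: s stays 0.0000
seg 2 [66.7°–89.3°] cycloidal, h=7: full span → s += 7 → s = 7.0000
seg 3 [89.3°–128.4°] uniform, h=29: full span → s += 29 → s = 36.0000
seg 4 [128.4°–240.4°] cycloidal, h=14: full span → s += 14 → s = 50.0000
seg 5 [240.4°–327.5°] cycloidal, h=28: θ=289.5° here. β=49.1, B=87.1. 28·(0.5637 − sin(2π·0.5637)/(2π)) = 17.5210 → s = 67.5210

67.5210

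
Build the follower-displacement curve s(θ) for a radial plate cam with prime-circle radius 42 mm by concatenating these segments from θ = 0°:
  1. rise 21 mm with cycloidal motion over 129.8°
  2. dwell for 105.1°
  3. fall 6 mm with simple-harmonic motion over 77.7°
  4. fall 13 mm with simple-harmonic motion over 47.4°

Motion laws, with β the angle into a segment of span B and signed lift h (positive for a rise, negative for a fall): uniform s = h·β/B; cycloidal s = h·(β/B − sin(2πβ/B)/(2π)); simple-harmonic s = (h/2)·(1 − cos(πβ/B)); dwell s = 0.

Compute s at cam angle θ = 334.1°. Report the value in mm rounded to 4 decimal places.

seg 1 [0°–129.8°] cycloidal, h=21: full span → s += 21 → s = 21.0000
seg 2 [129.8°–234.9°] dwell: s stays 21.0000
seg 3 [234.9°–312.6°] simple-harmonic, h=-6: full span → s += -6 → s = 15.0000
seg 4 [312.6°–360°] simple-harmonic, h=-13: θ=334.1° here. β=21.5, B=47.4. -13/2·(1 − cos(π·0.4536)) = -5.5556 → s = 9.4444

9.4444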